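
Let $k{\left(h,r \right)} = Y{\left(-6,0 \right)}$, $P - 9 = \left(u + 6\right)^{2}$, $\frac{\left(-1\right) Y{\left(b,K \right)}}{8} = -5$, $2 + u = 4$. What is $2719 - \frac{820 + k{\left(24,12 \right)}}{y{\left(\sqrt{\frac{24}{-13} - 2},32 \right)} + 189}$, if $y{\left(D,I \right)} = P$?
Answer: $\frac{355759}{131} \approx 2715.7$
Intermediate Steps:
$u = 2$ ($u = -2 + 4 = 2$)
$Y{\left(b,K \right)} = 40$ ($Y{\left(b,K \right)} = \left(-8\right) \left(-5\right) = 40$)
$P = 73$ ($P = 9 + \left(2 + 6\right)^{2} = 9 + 8^{2} = 9 + 64 = 73$)
$k{\left(h,r \right)} = 40$
$y{\left(D,I \right)} = 73$
$2719 - \frac{820 + k{\left(24,12 \right)}}{y{\left(\sqrt{\frac{24}{-13} - 2},32 \right)} + 189} = 2719 - \frac{820 + 40}{73 + 189} = 2719 - \frac{860}{262} = 2719 - 860 \cdot \frac{1}{262} = 2719 - \frac{430}{131} = \frac{355759}{131}$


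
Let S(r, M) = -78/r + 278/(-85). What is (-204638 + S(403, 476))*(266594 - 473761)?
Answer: 111710714859086/2635 ≈ 4.2395e+10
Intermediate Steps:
S(r, M) = -278/85 - 78/r (S(r, M) = -78/r + 278*(-1/85) = -78/r - 278/85 = -278/85 - 78/r)
(-204638 + S(403, 476))*(266594 - 473761) = (-204638 + (-278/85 - 78/403))*(266594 - 473761) = (-204638 + (-278/85 - 78*1/403))*(-207167) = (-204638 + (-278/85 - 6/31))*(-207167) = (-204638 - 9128/2635)*(-207167) = -539230258/2635*(-207167) = 111710714859086/2635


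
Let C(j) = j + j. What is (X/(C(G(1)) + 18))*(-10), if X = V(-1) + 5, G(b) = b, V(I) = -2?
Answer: -3/2 ≈ -1.5000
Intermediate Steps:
C(j) = 2*j
X = 3 (X = -2 + 5 = 3)
(X/(C(G(1)) + 18))*(-10) = (3/(2*1 + 18))*(-10) = (3/(2 + 18))*(-10) = (3/20)*(-10) = -3/2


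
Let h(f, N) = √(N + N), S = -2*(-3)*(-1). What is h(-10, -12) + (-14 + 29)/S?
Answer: -5/2 + 2*I*√6 ≈ -2.5 + 4.899*I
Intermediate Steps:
S = -6 (S = 6*(-1) = -6)
h(f, N) = √2*√N (h(f, N) = √(2*N) = √2*√N)
h(-10, -12) + (-14 + 29)/S = √2*√(-12) + (-14 + 29)/(-6) = √2*(2*I*√3) + 15*(-⅙) = 2*I*√6 - 5/2 = -5/2 + 2*I*√6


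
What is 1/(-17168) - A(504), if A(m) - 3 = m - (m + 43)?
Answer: 686719/17168 ≈ 40.000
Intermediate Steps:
A(m) = -40 (A(m) = 3 + (m - (m + 43)) = 3 + (m - (43 + m)) = 3 + (m + (-43 - m)) = 3 - 43 = -40)
1/(-17168) - A(504) = 1/(-17168) - 1*(-40) = -1/17168 + 40 = 686719/17168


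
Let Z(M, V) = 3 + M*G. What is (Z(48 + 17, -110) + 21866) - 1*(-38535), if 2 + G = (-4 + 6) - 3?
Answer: 60209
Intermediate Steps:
G = -3 (G = -2 + ((-4 + 6) - 3) = -2 + (2 - 3) = -2 - 1 = -3)
Z(M, V) = 3 - 3*M (Z(M, V) = 3 + M*(-3) = 3 - 3*M)
(Z(48 + 17, -110) + 21866) - 1*(-38535) = ((3 - 3*(48 + 17)) + 21866) - 1*(-38535) = ((3 - 3*65) + 21866) + 38535 = ((3 - 195) + 21866) + 38535 = (-192 + 21866) + 38535 = 21674 + 38535 = 60209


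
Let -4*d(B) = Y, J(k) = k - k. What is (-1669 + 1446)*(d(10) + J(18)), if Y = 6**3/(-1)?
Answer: -12042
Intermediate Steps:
J(k) = 0
Y = -216 (Y = 216*(-1) = -216)
d(B) = 54 (d(B) = -1/4*(-216) = 54)
(-1669 + 1446)*(d(10) + J(18)) = (-1669 + 1446)*(54 + 0) = -223*54 = -12042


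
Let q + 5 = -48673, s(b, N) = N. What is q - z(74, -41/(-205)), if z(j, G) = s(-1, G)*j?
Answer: -243464/5 ≈ -48693.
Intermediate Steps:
z(j, G) = G*j
q = -48678 (q = -5 - 48673 = -48678)
q - z(74, -41/(-205)) = -48678 - (-41/(-205))*74 = -48678 - (-41*(-1/205))*74 = -48678 - 74/5 = -243464/5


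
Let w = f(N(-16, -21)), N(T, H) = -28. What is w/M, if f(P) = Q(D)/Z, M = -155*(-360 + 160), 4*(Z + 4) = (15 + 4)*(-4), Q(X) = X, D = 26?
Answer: -13/356500 ≈ -3.6466e-5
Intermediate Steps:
Z = -23 (Z = -4 + ((15 + 4)*(-4))/4 = -4 + (19*(-4))/4 = -4 + (¼)*(-76) = -4 - 19 = -23)
M = 31000 (M = -155*(-200) = 31000)
f(P) = -26/23 (f(P) = 26/(-23) = 26*(-1/23) = -26/23)
w = -26/23 ≈ -1.1304
w/M = -26/23/31000 = -26/23*1/31000 = -13/356500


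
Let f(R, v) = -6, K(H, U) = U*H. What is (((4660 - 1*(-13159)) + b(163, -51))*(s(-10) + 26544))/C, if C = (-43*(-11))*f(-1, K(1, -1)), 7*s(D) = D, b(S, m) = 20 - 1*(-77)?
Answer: -554792828/3311 ≈ -1.6756e+5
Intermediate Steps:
K(H, U) = H*U
b(S, m) = 97 (b(S, m) = 20 + 77 = 97)
s(D) = D/7
C = -2838 (C = -43*(-11)*(-6) = 473*(-6) = -2838)
(((4660 - 1*(-13159)) + b(163, -51))*(s(-10) + 26544))/C = (((4660 - 1*(-13159)) + 97)*((⅐)*(-10) + 26544))/(-2838) = (((4660 + 13159) + 97)*(-10/7 + 26544))*(-1/2838) = ((17819 + 97)*(185798/7))*(-1/2838) = (17916*(185798/7))*(-1/2838) = (3328756968/7)*(-1/2838) = -554792828/3311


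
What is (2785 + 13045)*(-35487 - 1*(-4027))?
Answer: -498011800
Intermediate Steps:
(2785 + 13045)*(-35487 - 1*(-4027)) = 15830*(-35487 + 4027) = 15830*(-31460) = -498011800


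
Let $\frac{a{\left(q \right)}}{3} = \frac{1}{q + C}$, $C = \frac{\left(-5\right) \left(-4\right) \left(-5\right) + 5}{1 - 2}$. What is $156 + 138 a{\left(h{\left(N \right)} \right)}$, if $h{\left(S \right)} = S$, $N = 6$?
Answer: $\frac{16170}{101} \approx 160.1$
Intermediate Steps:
$C = 95$ ($C = \frac{20 \left(-5\right) + 5}{-1} = \left(-100 + 5\right) \left(-1\right) = \left(-95\right) \left(-1\right) = 95$)
$a{\left(q \right)} = \frac{3}{95 + q}$ ($a{\left(q \right)} = \frac{3}{q + 95} = \frac{3}{95 + q}$)
$156 + 138 a{\left(h{\left(N \right)} \right)} = 156 + 138 \frac{3}{95 + 6} = 156 + 138 \cdot \frac{3}{101} = 156 + \frac{414}{101} = \frac{16170}{101}$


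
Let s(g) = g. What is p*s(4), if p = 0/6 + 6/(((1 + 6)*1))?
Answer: 24/7 ≈ 3.4286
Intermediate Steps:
p = 6/7 (p = 0*(1/6) + 6/((7*1)) = 0 + 6/7 = 6/7 ≈ 0.85714)
p*s(4) = (6/7)*4 = 24/7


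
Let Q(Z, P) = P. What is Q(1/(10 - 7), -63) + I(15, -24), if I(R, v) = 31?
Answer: -32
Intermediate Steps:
Q(1/(10 - 7), -63) + I(15, -24) = -63 + 31 = -32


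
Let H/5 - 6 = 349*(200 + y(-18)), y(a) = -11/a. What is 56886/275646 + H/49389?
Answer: 297936635597/40841640882 ≈ 7.2949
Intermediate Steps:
H = 6301735/18 (H = 30 + 5*(349*(200 - 11/(-18))) = 30 + 5*(349*(200 - 11*(-1/18))) = 30 + 5*(349*(200 + 11/18)) = 30 + 5*(349*(3611/18)) = 30 + 5*(1260239/18) = 30 + 6301195/18 = 6301735/18 ≈ 3.5010e+5)
56886/275646 + H/49389 = 56886/275646 + (6301735/18)/49389 = 56886*(1/275646) + (6301735/18)*(1/49389) = 9481/45941 + 6301735/889002 = 297936635597/40841640882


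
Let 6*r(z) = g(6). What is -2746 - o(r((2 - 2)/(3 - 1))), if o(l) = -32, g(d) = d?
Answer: -2714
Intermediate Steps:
r(z) = 1 (r(z) = (⅙)*6 = 1)
-2746 - o(r((2 - 2)/(3 - 1))) = -2746 - 1*(-32) = -2746 + 32 = -2714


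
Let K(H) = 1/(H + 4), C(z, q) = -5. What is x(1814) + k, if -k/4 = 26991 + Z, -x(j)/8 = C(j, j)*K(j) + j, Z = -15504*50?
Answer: 2707296536/909 ≈ 2.9783e+6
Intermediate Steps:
K(H) = 1/(4 + H)
Z = -775200 (Z = -1292*600 = -775200)
x(j) = -8*j + 40/(4 + j) (x(j) = -8*(-5/(4 + j) + j) = -8*(j - 5/(4 + j)) = -8*j + 40/(4 + j))
k = 2992836 (k = -4*(26991 - 775200) = -4*(-748209) = 2992836)
x(1814) + k = 8*(5 - 1*1814*(4 + 1814))/(4 + 1814) + 2992836 = 8*(5 - 1*1814*1818)/1818 + 2992836 = 8*(1/1818)*(5 - 3297852) + 2992836 = 8*(1/1818)*(-3297847) + 2992836 = -13191388/909 + 2992836 = 2707296536/909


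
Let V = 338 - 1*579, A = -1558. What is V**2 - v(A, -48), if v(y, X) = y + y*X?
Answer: -15145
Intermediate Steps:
v(y, X) = y + X*y
V = -241 (V = 338 - 579 = -241)
V**2 - v(A, -48) = (-241)**2 - (-1558)*(1 - 48) = 58081 - (-1558)*(-47) = 58081 - 1*73226 = 58081 - 73226 = -15145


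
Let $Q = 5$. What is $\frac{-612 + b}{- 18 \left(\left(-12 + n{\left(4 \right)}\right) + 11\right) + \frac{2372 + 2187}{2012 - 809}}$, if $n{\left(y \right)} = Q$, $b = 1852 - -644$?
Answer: $- \frac{2266452}{82057} \approx -27.62$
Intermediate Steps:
$b = 2496$ ($b = 1852 + 644 = 2496$)
$n{\left(y \right)} = 5$
$\frac{-612 + b}{- 18 \left(\left(-12 + n{\left(4 \right)}\right) + 11\right) + \frac{2372 + 2187}{2012 - 809}} = \frac{-612 + 2496}{- 18 \left(\left(-12 + 5\right) + 11\right) + \frac{2372 + 2187}{2012 - 809}} = \frac{1884}{- 18 \left(-7 + 11\right) + \frac{4559}{1203}} = \frac{1884}{\left(-18\right) 4 + 4559 \cdot \frac{1}{1203}} = \frac{1884}{-72 + \frac{4559}{1203}} = \frac{1884}{- \frac{82057}{1203}} = 1884 \left(- \frac{1203}{82057}\right) = - \frac{2266452}{82057}$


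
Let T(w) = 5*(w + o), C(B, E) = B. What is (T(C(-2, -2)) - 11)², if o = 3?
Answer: 36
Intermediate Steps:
T(w) = 15 + 5*w (T(w) = 5*(w + 3) = 5*(3 + w) = 15 + 5*w)
(T(C(-2, -2)) - 11)² = ((15 + 5*(-2)) - 11)² = ((15 - 10) - 11)² = (5 - 11)² = (-6)² = 36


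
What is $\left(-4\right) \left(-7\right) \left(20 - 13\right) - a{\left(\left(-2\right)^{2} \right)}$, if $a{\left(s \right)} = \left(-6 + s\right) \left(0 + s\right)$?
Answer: $204$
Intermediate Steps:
$a{\left(s \right)} = s \left(-6 + s\right)$ ($a{\left(s \right)} = \left(-6 + s\right) s = s \left(-6 + s\right)$)
$\left(-4\right) \left(-7\right) \left(20 - 13\right) - a{\left(\left(-2\right)^{2} \right)} = \left(-4\right) \left(-7\right) \left(20 - 13\right) - \left(-2\right)^{2} \left(-6 + \left(-2\right)^{2}\right) = 28 \cdot 7 - 4 \left(-6 + 4\right) = 196 - 4 \left(-2\right) = 196 - -8 = 196 + 8 = 204$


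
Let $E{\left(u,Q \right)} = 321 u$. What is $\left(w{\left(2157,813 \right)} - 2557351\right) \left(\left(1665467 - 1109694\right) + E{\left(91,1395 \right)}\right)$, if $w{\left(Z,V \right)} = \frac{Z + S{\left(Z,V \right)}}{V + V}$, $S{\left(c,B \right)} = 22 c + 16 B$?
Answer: $- \frac{405412446925548}{271} \approx -1.496 \cdot 10^{12}$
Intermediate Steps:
$S{\left(c,B \right)} = 16 B + 22 c$
$w{\left(Z,V \right)} = \frac{16 V + 23 Z}{2 V}$ ($w{\left(Z,V \right)} = \frac{Z + \left(16 V + 22 Z\right)}{V + V} = \frac{16 V + 23 Z}{2 V}$)
$\left(w{\left(2157,813 \right)} - 2557351\right) \left(\left(1665467 - 1109694\right) + E{\left(91,1395 \right)}\right) = \left(\left(8 + \frac{23}{2} \cdot 2157 \cdot \frac{1}{813}\right) - 2557351\right) \left(\left(1665467 - 1109694\right) + 321 \cdot 91\right) = \left(\left(8 + \frac{23}{2} \cdot 2157 \cdot \frac{1}{813}\right) - 2557351\right) \left(555773 + 29211\right) = \left(\left(8 + \frac{16537}{542}\right) - 2557351\right) 584984 = \left(\frac{20873}{542} - 2557351\right) 584984 = \left(- \frac{1386063369}{542}\right) 584984 = - \frac{405412446925548}{271}$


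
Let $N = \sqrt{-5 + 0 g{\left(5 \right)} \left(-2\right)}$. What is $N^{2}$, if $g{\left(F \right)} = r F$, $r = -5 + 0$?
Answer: $-5$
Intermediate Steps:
$r = -5$
$g{\left(F \right)} = - 5 F$
$N = i \sqrt{5}$ ($N = \sqrt{-5 + 0 \left(\left(-5\right) 5\right) \left(-2\right)} = \sqrt{-5 + 0 \left(-25\right) \left(-2\right)} = \sqrt{-5 + 0 \left(-2\right)} = \sqrt{-5 + 0} = \sqrt{-5} = i \sqrt{5} \approx 2.2361 i$)
$N^{2} = \left(i \sqrt{5}\right)^{2} = -5$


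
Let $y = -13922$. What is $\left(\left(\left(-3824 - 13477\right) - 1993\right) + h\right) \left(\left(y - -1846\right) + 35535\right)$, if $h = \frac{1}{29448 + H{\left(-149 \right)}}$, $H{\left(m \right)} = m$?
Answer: $- \frac{13261253176395}{29299} \approx -4.5262 \cdot 10^{8}$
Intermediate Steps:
$h = \frac{1}{29299}$ ($h = \frac{1}{29448 - 149} = \frac{1}{29299} \approx 3.4131 \cdot 10^{-5}$)
$\left(\left(\left(-3824 - 13477\right) - 1993\right) + h\right) \left(\left(y - -1846\right) + 35535\right) = \left(\left(\left(-3824 - 13477\right) - 1993\right) + \frac{1}{29299}\right) \left(\left(-13922 - -1846\right) + 35535\right) = \left(\left(-17301 - 1993\right) + \frac{1}{29299}\right) \left(\left(-13922 + 1846\right) + 35535\right) = \left(-19294 + \frac{1}{29299}\right) \left(-12076 + 35535\right) = \left(- \frac{565294905}{29299}\right) 23459 = - \frac{13261253176395}{29299}$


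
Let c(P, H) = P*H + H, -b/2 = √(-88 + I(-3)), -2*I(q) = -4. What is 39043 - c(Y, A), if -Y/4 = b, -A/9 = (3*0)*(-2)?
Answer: 39043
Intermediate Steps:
A = 0 (A = -9*3*0*(-2) = -0*(-2) = -9*0 = 0)
I(q) = 2 (I(q) = -½*(-4) = 2)
b = -2*I*√86 (b = -2*√(-88 + 2) = -2*I*√86 ≈ -18.547*I)
Y = 8*I*√86 (Y = -(-8)*I*√86 = 8*I*√86 ≈ 74.189*I)
c(P, H) = H + H*P (c(P, H) = H*P + H = H + H*P)
39043 - c(Y, A) = 39043 - 0*(1 + 8*I*√86) = 39043 - 1*0 = 39043 + 0 = 39043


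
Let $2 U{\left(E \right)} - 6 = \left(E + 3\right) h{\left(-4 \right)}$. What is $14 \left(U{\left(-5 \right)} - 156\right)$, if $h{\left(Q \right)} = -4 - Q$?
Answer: $-2142$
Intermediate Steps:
$U{\left(E \right)} = 3$ ($U{\left(E \right)} = 3 + \frac{\left(E + 3\right) \left(-4 - -4\right)}{2} = 3 + \frac{\left(3 + E\right) \left(-4 + 4\right)}{2} = 3 + \frac{\left(3 + E\right) 0}{2} = 3 + \frac{1}{2} \cdot 0 = 3 + 0 = 3$)
$14 \left(U{\left(-5 \right)} - 156\right) = 14 \left(3 - 156\right) = 14 \left(-153\right) = -2142$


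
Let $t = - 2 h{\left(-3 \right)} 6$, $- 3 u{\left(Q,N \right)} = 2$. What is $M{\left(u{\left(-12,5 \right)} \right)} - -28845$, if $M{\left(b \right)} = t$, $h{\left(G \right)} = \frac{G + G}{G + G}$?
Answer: $28833$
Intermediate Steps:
$u{\left(Q,N \right)} = - \frac{2}{3}$ ($u{\left(Q,N \right)} = \left(- \frac{1}{3}\right) 2 = - \frac{2}{3}$)
$h{\left(G \right)} = 1$ ($h{\left(G \right)} = \frac{2 G}{2 G} = 2 G \frac{1}{2 G} = 1$)
$t = -12$ ($t = \left(-2\right) 1 \cdot 6 = \left(-2\right) 6 = -12$)
$M{\left(b \right)} = -12$
$M{\left(u{\left(-12,5 \right)} \right)} - -28845 = -12 - -28845 = -12 + 28845 = 28833$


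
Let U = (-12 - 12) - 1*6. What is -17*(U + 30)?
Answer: 0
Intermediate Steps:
U = -30 (U = -24 - 6 = -30)
-17*(U + 30) = -17*(-30 + 30) = -17*0 = 0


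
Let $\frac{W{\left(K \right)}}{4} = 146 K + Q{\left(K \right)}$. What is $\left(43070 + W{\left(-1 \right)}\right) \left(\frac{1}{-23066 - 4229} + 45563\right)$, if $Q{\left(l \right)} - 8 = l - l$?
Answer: $\frac{52877174127512}{27295} \approx 1.9372 \cdot 10^{9}$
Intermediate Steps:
$Q{\left(l \right)} = 8$ ($Q{\left(l \right)} = 8 + \left(l - l\right) = 8 + 0 = 8$)
$W{\left(K \right)} = 32 + 584 K$ ($W{\left(K \right)} = 4 \left(146 K + 8\right) = 4 \left(8 + 146 K\right) = 32 + 584 K$)
$\left(43070 + W{\left(-1 \right)}\right) \left(\frac{1}{-23066 - 4229} + 45563\right) = \left(43070 + \left(32 + 584 \left(-1\right)\right)\right) \left(\frac{1}{-23066 - 4229} + 45563\right) = \left(43070 + \left(32 - 584\right)\right) \left(\frac{1}{-27295} + 45563\right) = \left(43070 - 552\right) \left(- \frac{1}{27295} + 45563\right) = 42518 \cdot \frac{1243642084}{27295} = \frac{52877174127512}{27295}$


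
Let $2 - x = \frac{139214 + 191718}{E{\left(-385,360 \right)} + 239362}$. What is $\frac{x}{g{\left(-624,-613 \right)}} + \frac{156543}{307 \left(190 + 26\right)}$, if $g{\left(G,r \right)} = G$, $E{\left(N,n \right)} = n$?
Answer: $\frac{893119495}{378486792} \approx 2.3597$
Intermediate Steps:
$x = \frac{10608}{17123}$ ($x = 2 - \frac{139214 + 191718}{360 + 239362} = 2 - \frac{330932}{239722} = 2 - 330932 \cdot \frac{1}{239722} = 2 - \frac{23638}{17123} = \frac{10608}{17123} \approx 0.61952$)
$\frac{x}{g{\left(-624,-613 \right)}} + \frac{156543}{307 \left(190 + 26\right)} = \frac{10608}{17123 \left(-624\right)} + \frac{156543}{307 \left(190 + 26\right)} = \frac{10608}{17123} \left(- \frac{1}{624}\right) + \frac{156543}{307 \cdot 216} = - \frac{17}{17123} + \frac{156543}{66312} = - \frac{17}{17123} + 156543 \cdot \frac{1}{66312} = - \frac{17}{17123} + \frac{52181}{22104} = \frac{893119495}{378486792}$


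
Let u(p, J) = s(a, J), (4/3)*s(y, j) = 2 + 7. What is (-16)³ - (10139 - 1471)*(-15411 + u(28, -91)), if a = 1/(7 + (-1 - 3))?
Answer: 133519943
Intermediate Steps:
a = ⅓ (a = 1/(7 - 4) = 1/3 = ⅓ ≈ 0.33333)
s(y, j) = 27/4 (s(y, j) = 3*(2 + 7)/4 = (¾)*9 = 27/4)
u(p, J) = 27/4
(-16)³ - (10139 - 1471)*(-15411 + u(28, -91)) = (-16)³ - (10139 - 1471)*(-15411 + 27/4) = -4096 - 8668*(-61617)/4 = -4096 - 1*(-133524039) = -4096 + 133524039 = 133519943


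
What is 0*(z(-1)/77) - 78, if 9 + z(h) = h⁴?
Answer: -78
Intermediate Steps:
z(h) = -9 + h⁴
0*(z(-1)/77) - 78 = 0*((-9 + (-1)⁴)/77) - 78 = 0*((-9 + 1)*(1/77)) - 78 = 0*(-8*1/77) - 78 = 0*(-8/77) - 78 = 0 - 78 = -78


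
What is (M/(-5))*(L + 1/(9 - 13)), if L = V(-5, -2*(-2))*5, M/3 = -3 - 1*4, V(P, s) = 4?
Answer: 1659/20 ≈ 82.950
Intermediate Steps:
M = -21 (M = 3*(-3 - 1*4) = 3*(-3 - 4) = 3*(-7) = -21)
L = 20 (L = 4*5 = 20)
(M/(-5))*(L + 1/(9 - 13)) = (-21/(-5))*(20 + 1/(9 - 13)) = (-1/5*(-21))*(20 + 1/(-4)) = 21*(20 - 1/4)/5 = (21/5)*(79/4) = 1659/20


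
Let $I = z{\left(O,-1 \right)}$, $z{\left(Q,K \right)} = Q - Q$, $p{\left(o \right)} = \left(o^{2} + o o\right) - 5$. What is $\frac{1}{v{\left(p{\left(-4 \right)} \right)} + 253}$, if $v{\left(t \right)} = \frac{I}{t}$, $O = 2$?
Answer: $\frac{1}{253} \approx 0.0039526$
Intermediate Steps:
$p{\left(o \right)} = -5 + 2 o^{2}$ ($p{\left(o \right)} = \left(o^{2} + o^{2}\right) - 5 = 2 o^{2} - 5 = -5 + 2 o^{2}$)
$z{\left(Q,K \right)} = 0$
$I = 0$
$v{\left(t \right)} = 0$ ($v{\left(t \right)} = \frac{0}{t} = 0$)
$\frac{1}{v{\left(p{\left(-4 \right)} \right)} + 253} = \frac{1}{0 + 253} = \frac{1}{253}$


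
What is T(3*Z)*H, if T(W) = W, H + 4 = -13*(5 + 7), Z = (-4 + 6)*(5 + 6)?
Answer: -10560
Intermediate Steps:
Z = 22 (Z = 2*11 = 22)
H = -160 (H = -4 - 13*(5 + 7) = -4 - 13*12 = -4 - 156 = -160)
T(3*Z)*H = (3*22)*(-160) = 66*(-160) = -10560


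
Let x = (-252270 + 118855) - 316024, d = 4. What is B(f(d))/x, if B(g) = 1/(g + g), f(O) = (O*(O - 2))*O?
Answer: -1/28764096 ≈ -3.4766e-8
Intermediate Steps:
f(O) = O**2*(-2 + O) (f(O) = (O*(-2 + O))*O = O**2*(-2 + O))
B(g) = 1/(2*g)
x = -449439 (x = -133415 - 316024 = -449439)
B(f(d))/x = (1/(2*((4**2*(-2 + 4)))))/(-449439) = (1/(2*((16*2))))*(-1/449439) = ((1/2)/32)*(-1/449439) = ((1/2)*(1/32))*(-1/449439) = (1/64)*(-1/449439) = -1/28764096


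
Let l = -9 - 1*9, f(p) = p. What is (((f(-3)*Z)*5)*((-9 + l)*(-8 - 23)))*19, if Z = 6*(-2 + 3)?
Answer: -1431270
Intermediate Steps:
Z = 6 (Z = 6*1 = 6)
l = -18 (l = -9 - 9 = -18)
(((f(-3)*Z)*5)*((-9 + l)*(-8 - 23)))*19 = ((-3*6*5)*((-9 - 18)*(-8 - 23)))*19 = ((-18*5)*(-27*(-31)))*19 = -90*837*19 = -75330*19 = -1431270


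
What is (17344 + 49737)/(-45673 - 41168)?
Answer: -67081/86841 ≈ -0.77246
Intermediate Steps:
(17344 + 49737)/(-45673 - 41168) = 67081/(-86841) = 67081*(-1/86841) = -67081/86841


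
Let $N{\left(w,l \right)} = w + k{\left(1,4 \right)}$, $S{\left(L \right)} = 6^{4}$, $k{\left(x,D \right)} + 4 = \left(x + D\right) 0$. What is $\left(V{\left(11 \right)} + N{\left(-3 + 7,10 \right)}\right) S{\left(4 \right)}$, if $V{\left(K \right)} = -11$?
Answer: $-14256$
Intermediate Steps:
$k{\left(x,D \right)} = -4$ ($k{\left(x,D \right)} = -4 + \left(x + D\right) 0 = -4 + \left(D + x\right) 0 = -4 + 0 = -4$)
$S{\left(L \right)} = 1296$
$N{\left(w,l \right)} = -4 + w$ ($N{\left(w,l \right)} = w - 4 = -4 + w$)
$\left(V{\left(11 \right)} + N{\left(-3 + 7,10 \right)}\right) S{\left(4 \right)} = \left(-11 + \left(-4 + \left(-3 + 7\right)\right)\right) 1296 = \left(-11 + \left(-4 + 4\right)\right) 1296 = \left(-11 + 0\right) 1296 = \left(-11\right) 1296 = -14256$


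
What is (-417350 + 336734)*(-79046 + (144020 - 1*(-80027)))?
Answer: -11689400616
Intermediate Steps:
(-417350 + 336734)*(-79046 + (144020 - 1*(-80027))) = -80616*(-79046 + (144020 + 80027)) = -80616*(-79046 + 224047) = -80616*145001 = -11689400616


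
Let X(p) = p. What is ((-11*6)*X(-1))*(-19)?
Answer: -1254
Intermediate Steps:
((-11*6)*X(-1))*(-19) = (-11*6*(-1))*(-19) = -66*(-1)*(-19) = 66*(-19) = -1254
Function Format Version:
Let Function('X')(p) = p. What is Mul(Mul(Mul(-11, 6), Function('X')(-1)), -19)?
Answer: -1254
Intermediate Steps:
Mul(Mul(Mul(-11, 6), Function('X')(-1)), -19) = Mul(Mul(Mul(-11, 6), -1), -19) = Mul(Mul(-66, -1), -19) = Mul(66, -19) = -1254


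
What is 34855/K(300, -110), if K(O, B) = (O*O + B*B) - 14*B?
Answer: 6971/20728 ≈ 0.33631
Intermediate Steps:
K(O, B) = B**2 + O**2 - 14*B (K(O, B) = (O**2 + B**2) - 14*B = (B**2 + O**2) - 14*B = B**2 + O**2 - 14*B)
34855/K(300, -110) = 34855/((-110)**2 + 300**2 - 14*(-110)) = 34855/(12100 + 90000 + 1540) = 34855/103640 = 34855*(1/103640) = 6971/20728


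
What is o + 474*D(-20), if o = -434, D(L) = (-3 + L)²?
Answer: 250312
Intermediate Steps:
o + 474*D(-20) = -434 + 474*(-3 - 20)² = -434 + 474*(-23)² = -434 + 474*529 = -434 + 250746 = 250312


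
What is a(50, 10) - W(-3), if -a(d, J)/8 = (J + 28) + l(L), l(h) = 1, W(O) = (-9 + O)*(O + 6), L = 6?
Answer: -276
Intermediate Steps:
W(O) = (-9 + O)*(6 + O)
a(d, J) = -232 - 8*J (a(d, J) = -8*((J + 28) + 1) = -8*((28 + J) + 1) = -8*(29 + J) = -232 - 8*J)
a(50, 10) - W(-3) = (-232 - 8*10) - (-54 + (-3)² - 3*(-3)) = (-232 - 80) - (-54 + 9 + 9) = -312 - 1*(-36) = -312 + 36 = -276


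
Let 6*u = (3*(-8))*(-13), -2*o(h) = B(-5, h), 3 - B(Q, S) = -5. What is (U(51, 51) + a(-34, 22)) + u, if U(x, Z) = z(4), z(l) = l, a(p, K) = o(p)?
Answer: 52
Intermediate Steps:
B(Q, S) = 8 (B(Q, S) = 3 - 1*(-5) = 3 + 5 = 8)
o(h) = -4 (o(h) = -1/2*8 = -4)
a(p, K) = -4
U(x, Z) = 4
u = 52 (u = ((3*(-8))*(-13))/6 = (-24*(-13))/6 = (1/6)*312 = 52)
(U(51, 51) + a(-34, 22)) + u = (4 - 4) + 52 = 0 + 52 = 52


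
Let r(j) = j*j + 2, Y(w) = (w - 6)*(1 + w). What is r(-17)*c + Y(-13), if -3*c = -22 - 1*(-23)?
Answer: 131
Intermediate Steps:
Y(w) = (1 + w)*(-6 + w) (Y(w) = (-6 + w)*(1 + w) = (1 + w)*(-6 + w))
c = -1/3 (c = -(-22 - 1*(-23))/3 = -(-22 + 23)/3 = -1/3*1 = -1/3 ≈ -0.33333)
r(j) = 2 + j**2 (r(j) = j**2 + 2 = 2 + j**2)
r(-17)*c + Y(-13) = (2 + (-17)**2)*(-1/3) + (-6 + (-13)**2 - 5*(-13)) = (2 + 289)*(-1/3) + (-6 + 169 + 65) = 291*(-1/3) + 228 = -97 + 228 = 131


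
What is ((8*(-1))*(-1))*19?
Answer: 152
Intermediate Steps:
((8*(-1))*(-1))*19 = -8*(-1)*19 = 8*19 = 152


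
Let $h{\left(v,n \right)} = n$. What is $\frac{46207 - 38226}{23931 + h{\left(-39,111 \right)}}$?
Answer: $\frac{7981}{24042} \approx 0.33196$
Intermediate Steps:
$\frac{46207 - 38226}{23931 + h{\left(-39,111 \right)}} = \frac{46207 - 38226}{23931 + 111} = \frac{7981}{24042}$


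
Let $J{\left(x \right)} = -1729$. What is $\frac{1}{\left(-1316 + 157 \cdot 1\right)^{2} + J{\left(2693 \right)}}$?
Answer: $\frac{1}{1341552} \approx 7.4541 \cdot 10^{-7}$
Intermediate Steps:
$\frac{1}{\left(-1316 + 157 \cdot 1\right)^{2} + J{\left(2693 \right)}} = \frac{1}{\left(-1316 + 157 \cdot 1\right)^{2} - 1729} = \frac{1}{\left(-1316 + 157\right)^{2} - 1729} = \frac{1}{\left(-1159\right)^{2} - 1729} = \frac{1}{1343281 - 1729} = \frac{1}{1341552}$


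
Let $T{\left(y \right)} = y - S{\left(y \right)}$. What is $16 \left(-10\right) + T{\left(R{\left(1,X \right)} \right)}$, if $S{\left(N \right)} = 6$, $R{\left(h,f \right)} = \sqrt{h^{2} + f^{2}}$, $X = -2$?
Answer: $-166 + \sqrt{5} \approx -163.76$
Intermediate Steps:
$R{\left(h,f \right)} = \sqrt{f^{2} + h^{2}}$
$T{\left(y \right)} = -6 + y$ ($T{\left(y \right)} = y - 6 = -6 + y$)
$16 \left(-10\right) + T{\left(R{\left(1,X \right)} \right)} = 16 \left(-10\right) - \left(6 - \sqrt{\left(-2\right)^{2} + 1^{2}}\right) = -160 - \left(6 - \sqrt{4 + 1}\right) = -160 - \left(6 - \sqrt{5}\right) = -166 + \sqrt{5}$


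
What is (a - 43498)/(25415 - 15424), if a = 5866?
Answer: -37632/9991 ≈ -3.7666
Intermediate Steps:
(a - 43498)/(25415 - 15424) = (5866 - 43498)/(25415 - 15424) = -37632/9991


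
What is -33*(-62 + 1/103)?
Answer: 210705/103 ≈ 2045.7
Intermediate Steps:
-33*(-62 + 1/103) = -33*(-6385/103) = 210705/103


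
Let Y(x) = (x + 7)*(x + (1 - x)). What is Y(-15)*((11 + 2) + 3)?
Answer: -128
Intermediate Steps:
Y(x) = 7 + x (Y(x) = (7 + x)*1 = 7 + x)
Y(-15)*((11 + 2) + 3) = (7 - 15)*((11 + 2) + 3) = -8*(13 + 3) = -8*16 = -128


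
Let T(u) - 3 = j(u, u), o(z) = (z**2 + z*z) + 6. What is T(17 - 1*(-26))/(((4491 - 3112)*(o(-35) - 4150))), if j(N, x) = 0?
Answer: -3/2336026 ≈ -1.2842e-6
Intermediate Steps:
o(z) = 6 + 2*z**2 (o(z) = (z**2 + z**2) + 6 = 2*z**2 + 6 = 6 + 2*z**2)
T(u) = 3 (T(u) = 3 + 0 = 3)
T(17 - 1*(-26))/(((4491 - 3112)*(o(-35) - 4150))) = 3/(((4491 - 3112)*((6 + 2*(-35)**2) - 4150))) = 3/((1379*((6 + 2*1225) - 4150))) = 3/((1379*((6 + 2450) - 4150))) = 3/((1379*(2456 - 4150))) = 3/((1379*(-1694))) = 3/(-2336026) = 3*(-1/2336026) = -3/2336026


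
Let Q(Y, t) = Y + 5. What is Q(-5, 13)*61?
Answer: 0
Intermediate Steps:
Q(Y, t) = 5 + Y
Q(-5, 13)*61 = (5 - 5)*61 = 0*61 = 0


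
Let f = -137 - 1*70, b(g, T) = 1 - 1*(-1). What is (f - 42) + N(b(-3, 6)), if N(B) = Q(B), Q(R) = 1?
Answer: -248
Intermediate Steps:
b(g, T) = 2 (b(g, T) = 1 + 1 = 2)
f = -207 (f = -137 - 70 = -207)
N(B) = 1
(f - 42) + N(b(-3, 6)) = (-207 - 42) + 1 = -249 + 1 = -248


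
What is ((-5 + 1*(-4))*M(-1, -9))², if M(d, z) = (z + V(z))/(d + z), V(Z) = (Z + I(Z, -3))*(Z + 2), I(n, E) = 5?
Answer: 29241/100 ≈ 292.41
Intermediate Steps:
V(Z) = (2 + Z)*(5 + Z) (V(Z) = (Z + 5)*(Z + 2) = (5 + Z)*(2 + Z) = (2 + Z)*(5 + Z))
M(d, z) = (10 + z² + 8*z)/(d + z) (M(d, z) = (z + (10 + z² + 7*z))/(d + z) = (10 + z² + 8*z)/(d + z))
((-5 + 1*(-4))*M(-1, -9))² = ((-5 + 1*(-4))*((10 + (-9)² + 8*(-9))/(-1 - 9)))² = ((-5 - 4)*((10 + 81 - 72)/(-10)))² = (-(-9)*19/10)² = (-9*(-19/10))² = (171/10)² = 29241/100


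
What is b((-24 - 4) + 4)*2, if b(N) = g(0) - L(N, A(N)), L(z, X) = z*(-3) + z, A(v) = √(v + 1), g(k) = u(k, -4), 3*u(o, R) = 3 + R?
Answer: -290/3 ≈ -96.667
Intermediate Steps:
u(o, R) = 1 + R/3 (u(o, R) = (3 + R)/3 = 1 + R/3)
g(k) = -⅓ (g(k) = 1 + (⅓)*(-4) = 1 - 4/3 = -⅓)
A(v) = √(1 + v)
L(z, X) = -2*z (L(z, X) = -3*z + z = -2*z)
b(N) = -⅓ + 2*N (b(N) = -⅓ - (-2)*N = -⅓ + 2*N)
b((-24 - 4) + 4)*2 = (-⅓ + 2*((-24 - 4) + 4))*2 = (-⅓ + 2*(-28 + 4))*2 = (-⅓ + 2*(-24))*2 = (-⅓ - 48)*2 = -145/3*2 = -290/3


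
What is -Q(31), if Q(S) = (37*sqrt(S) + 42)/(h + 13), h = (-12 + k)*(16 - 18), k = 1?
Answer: -6/5 - 37*sqrt(31)/35 ≈ -7.0859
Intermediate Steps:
h = 22 (h = (-12 + 1)*(16 - 18) = -11*(-2) = 22)
Q(S) = 6/5 + 37*sqrt(S)/35 (Q(S) = (37*sqrt(S) + 42)/(22 + 13) = (42 + 37*sqrt(S))/35 = (42 + 37*sqrt(S))*(1/35) = 6/5 + 37*sqrt(S)/35)
-Q(31) = -(6/5 + 37*sqrt(31)/35) = -6/5 - 37*sqrt(31)/35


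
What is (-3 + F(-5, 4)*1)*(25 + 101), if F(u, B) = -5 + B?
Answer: -504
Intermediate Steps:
(-3 + F(-5, 4)*1)*(25 + 101) = (-3 + (-5 + 4)*1)*(25 + 101) = (-3 - 1*1)*126 = (-3 - 1)*126 = -4*126 = -504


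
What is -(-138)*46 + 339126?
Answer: 345474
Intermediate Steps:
-(-138)*46 + 339126 = -46*(-3)*46 + 339126 = 138*46 + 339126 = 6348 + 339126 = 345474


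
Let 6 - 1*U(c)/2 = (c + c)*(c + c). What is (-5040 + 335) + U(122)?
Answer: -123765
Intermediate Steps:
U(c) = 12 - 8*c**2 (U(c) = 12 - 2*(c + c)*(c + c) = 12 - 2*2*c*2*c = 12 - 8*c**2)
(-5040 + 335) + U(122) = (-5040 + 335) + (12 - 8*122**2) = -4705 + (12 - 8*14884) = -4705 + (12 - 119072) = -4705 - 119060 = -123765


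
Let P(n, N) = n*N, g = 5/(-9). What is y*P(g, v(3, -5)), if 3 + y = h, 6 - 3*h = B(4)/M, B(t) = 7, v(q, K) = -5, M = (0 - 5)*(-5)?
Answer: -82/27 ≈ -3.0370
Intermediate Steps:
M = 25 (M = -5*(-5) = 25)
g = -5/9 (g = 5*(-1/9) = -5/9 ≈ -0.55556)
h = 143/75 (h = 2 - 7/(3*25) = 2 - 1/3*7/25 = 2 - 7/75 = 143/75 ≈ 1.9067)
P(n, N) = N*n
y = -82/75 (y = -3 + 143/75 = -82/75 ≈ -1.0933)
y*P(g, v(3, -5)) = -(-82)*(-5)/(15*9) = -82/75*25/9 = -82/27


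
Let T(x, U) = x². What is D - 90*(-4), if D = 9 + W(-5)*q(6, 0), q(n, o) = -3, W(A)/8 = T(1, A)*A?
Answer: 489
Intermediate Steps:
W(A) = 8*A (W(A) = 8*(1²*A) = 8*(1*A) = 8*A)
D = 129 (D = 9 + (8*(-5))*(-3) = 9 - 40*(-3) = 9 + 120 = 129)
D - 90*(-4) = 129 - 90*(-4) = 129 - 1*(-360) = 129 + 360 = 489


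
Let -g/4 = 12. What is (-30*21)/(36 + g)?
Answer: 105/2 ≈ 52.500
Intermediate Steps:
g = -48 (g = -4*12 = -48)
(-30*21)/(36 + g) = (-30*21)/(36 - 48) = -630/(-12) = -630*(-1/12) = 105/2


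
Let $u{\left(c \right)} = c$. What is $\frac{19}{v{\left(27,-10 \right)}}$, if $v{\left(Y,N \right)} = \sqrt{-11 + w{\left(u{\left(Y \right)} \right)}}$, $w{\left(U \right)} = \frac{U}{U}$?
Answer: $- \frac{19 i \sqrt{10}}{10} \approx - 6.0083 i$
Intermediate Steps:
$w{\left(U \right)} = 1$
$v{\left(Y,N \right)} = i \sqrt{10}$ ($v{\left(Y,N \right)} = \sqrt{-11 + 1} = \sqrt{-10} = i \sqrt{10}$)
$\frac{19}{v{\left(27,-10 \right)}} = \frac{19}{i \sqrt{10}} = 19 \left(- \frac{i \sqrt{10}}{10}\right) = - \frac{19 i \sqrt{10}}{10}$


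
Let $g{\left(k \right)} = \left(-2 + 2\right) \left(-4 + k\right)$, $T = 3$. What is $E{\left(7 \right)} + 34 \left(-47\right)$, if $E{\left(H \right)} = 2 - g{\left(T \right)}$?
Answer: $-1596$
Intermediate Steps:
$g{\left(k \right)} = 0$ ($g{\left(k \right)} = 0 \left(-4 + k\right) = 0$)
$E{\left(H \right)} = 2$ ($E{\left(H \right)} = 2 - 0 = 2 + 0 = 2$)
$E{\left(7 \right)} + 34 \left(-47\right) = 2 + 34 \left(-47\right) = 2 - 1598 = -1596$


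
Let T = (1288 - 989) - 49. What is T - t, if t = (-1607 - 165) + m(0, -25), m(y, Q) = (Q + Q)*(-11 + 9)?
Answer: 1922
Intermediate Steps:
m(y, Q) = -4*Q (m(y, Q) = (2*Q)*(-2) = -4*Q)
T = 250 (T = 299 - 49 = 250)
t = -1672 (t = (-1607 - 165) - 4*(-25) = -1772 + 100 = -1672)
T - t = 250 - 1*(-1672) = 250 + 1672 = 1922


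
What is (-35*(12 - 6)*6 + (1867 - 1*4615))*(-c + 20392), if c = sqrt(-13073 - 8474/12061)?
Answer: -81731136 + 4008*I*sqrt(1901801721547)/12061 ≈ -8.1731e+7 + 4.5828e+5*I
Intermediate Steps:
c = I*sqrt(1901801721547)/12061 (c = sqrt(-13073 - 8474*1/12061) = sqrt(-13073 - 8474/12061) = sqrt(-157681927/12061) = I*sqrt(1901801721547)/12061 ≈ 114.34*I)
(-35*(12 - 6)*6 + (1867 - 1*4615))*(-c + 20392) = (-35*(12 - 6)*6 + (1867 - 1*4615))*(-I*sqrt(1901801721547)/12061 + 20392) = (-35*6*6 + (1867 - 4615))*(-I*sqrt(1901801721547)/12061 + 20392) = (-210*6 - 2748)*(20392 - I*sqrt(1901801721547)/12061) = (-1260 - 2748)*(20392 - I*sqrt(1901801721547)/12061) = -4008*(20392 - I*sqrt(1901801721547)/12061) = -81731136 + 4008*I*sqrt(1901801721547)/12061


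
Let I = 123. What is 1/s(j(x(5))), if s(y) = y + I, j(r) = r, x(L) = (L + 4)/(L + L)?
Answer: 10/1239 ≈ 0.0080710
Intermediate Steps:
x(L) = (4 + L)/(2*L) (x(L) = (4 + L)/((2*L)) = (4 + L)*(1/(2*L)) = (4 + L)/(2*L))
s(y) = 123 + y (s(y) = y + 123 = 123 + y)
1/s(j(x(5))) = 1/(123 + (½)*(4 + 5)/5) = 1/(123 + (½)*(⅕)*9) = 1/(123 + 9/10) = 1/(1239/10) = 10/1239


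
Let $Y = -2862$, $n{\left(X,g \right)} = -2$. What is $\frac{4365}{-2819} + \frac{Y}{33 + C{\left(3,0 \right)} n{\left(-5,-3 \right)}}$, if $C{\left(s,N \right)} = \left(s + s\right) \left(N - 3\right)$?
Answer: $- \frac{2789721}{64837} \approx -43.027$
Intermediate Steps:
$C{\left(s,N \right)} = 2 s \left(-3 + N\right)$
$\frac{4365}{-2819} + \frac{Y}{33 + C{\left(3,0 \right)} n{\left(-5,-3 \right)}} = \frac{4365}{-2819} - \frac{2862}{33 + 2 \cdot 3 \left(-3 + 0\right) \left(-2\right)} = 4365 \left(- \frac{1}{2819}\right) - \frac{2862}{33 + 2 \cdot 3 \left(-3\right) \left(-2\right)} = - \frac{4365}{2819} - \frac{2862}{33 - -36} = - \frac{4365}{2819} - \frac{2862}{33 + 36} = - \frac{4365}{2819} - \frac{2862}{69} = - \frac{4365}{2819} - \frac{954}{23} = - \frac{2789721}{64837}$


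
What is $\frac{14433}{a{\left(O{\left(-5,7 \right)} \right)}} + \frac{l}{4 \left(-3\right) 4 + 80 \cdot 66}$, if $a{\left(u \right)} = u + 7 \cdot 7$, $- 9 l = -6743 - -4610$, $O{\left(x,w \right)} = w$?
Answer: $\frac{3146947}{12208} \approx 257.78$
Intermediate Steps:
$l = 237$ ($l = - \frac{-6743 - -4610}{9} = - \frac{-6743 + 4610}{9} = \left(- \frac{1}{9}\right) \left(-2133\right) = 237$)
$a{\left(u \right)} = 49 + u$ ($a{\left(u \right)} = u + 49 = 49 + u$)
$\frac{14433}{a{\left(O{\left(-5,7 \right)} \right)}} + \frac{l}{4 \left(-3\right) 4 + 80 \cdot 66} = \frac{14433}{49 + 7} + \frac{237}{4 \left(-3\right) 4 + 80 \cdot 66} = \frac{14433}{56} + \frac{237}{\left(-12\right) 4 + 5280} = 14433 \cdot \frac{1}{56} + \frac{237}{-48 + 5280} = \frac{14433}{56} + \frac{237}{5232} = \frac{14433}{56} + 237 \cdot \frac{1}{5232} = \frac{14433}{56} + \frac{79}{1744} = \frac{3146947}{12208}$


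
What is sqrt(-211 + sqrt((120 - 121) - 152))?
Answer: sqrt(-211 + 3*I*sqrt(17)) ≈ 0.42559 + 14.532*I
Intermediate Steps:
sqrt(-211 + sqrt((120 - 121) - 152)) = sqrt(-211 + sqrt(-1 - 152)) = sqrt(-211 + sqrt(-153)) = sqrt(-211 + 3*I*sqrt(17))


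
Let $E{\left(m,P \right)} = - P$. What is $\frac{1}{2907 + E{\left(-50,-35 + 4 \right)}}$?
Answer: $\frac{1}{2938} \approx 0.00034037$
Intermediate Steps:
$\frac{1}{2907 + E{\left(-50,-35 + 4 \right)}} = \frac{1}{2907 - \left(-35 + 4\right)} = \frac{1}{2907 - -31} = \frac{1}{2907 + 31} = \frac{1}{2938}$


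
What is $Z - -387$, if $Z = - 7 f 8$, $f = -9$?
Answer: $891$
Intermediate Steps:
$Z = 504$ ($Z = \left(-7\right) \left(-9\right) 8 = 63 \cdot 8 = 504$)
$Z - -387 = 504 - -387 = 504 + 387 = 891$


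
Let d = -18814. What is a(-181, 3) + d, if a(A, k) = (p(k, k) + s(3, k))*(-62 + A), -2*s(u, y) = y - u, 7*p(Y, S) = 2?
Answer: -132184/7 ≈ -18883.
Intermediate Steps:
p(Y, S) = 2/7 (p(Y, S) = (⅐)*2 = 2/7)
s(u, y) = u/2 - y/2 (s(u, y) = -(y - u)/2 = u/2 - y/2)
a(A, k) = (-62 + A)*(25/14 - k/2) (a(A, k) = (2/7 + ((½)*3 - k/2))*(-62 + A) = (2/7 + (3/2 - k/2))*(-62 + A) = (25/14 - k/2)*(-62 + A) = (-62 + A)*(25/14 - k/2))
a(-181, 3) + d = (-775/7 + 31*3 + (25/14)*(-181) - ½*(-181)*3) - 18814 = (-775/7 + 93 - 4525/14 + 543/2) - 18814 = -486/7 - 18814 = -132184/7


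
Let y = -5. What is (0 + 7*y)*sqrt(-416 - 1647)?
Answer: -35*I*sqrt(2063) ≈ -1589.7*I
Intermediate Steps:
(0 + 7*y)*sqrt(-416 - 1647) = (0 + 7*(-5))*sqrt(-416 - 1647) = (0 - 35)*sqrt(-2063) = -35*I*sqrt(2063)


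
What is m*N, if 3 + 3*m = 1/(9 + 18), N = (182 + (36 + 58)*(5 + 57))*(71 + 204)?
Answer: -132220000/81 ≈ -1.6323e+6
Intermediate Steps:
N = 1652750 (N = (182 + 94*62)*275 = (182 + 5828)*275 = 6010*275 = 1652750)
m = -80/81 (m = -1 + 1/(3*(9 + 18)) = -1 + (1/3)/27 = -1 + (1/3)*(1/27) = -1 + 1/81 = -80/81 ≈ -0.98765)
m*N = -80/81*1652750 = -132220000/81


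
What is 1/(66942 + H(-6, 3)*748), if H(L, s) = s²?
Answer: 1/73674 ≈ 1.3573e-5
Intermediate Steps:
1/(66942 + H(-6, 3)*748) = 1/(66942 + 3²*748) = 1/(66942 + 9*748) = 1/(66942 + 6732) = 1/73674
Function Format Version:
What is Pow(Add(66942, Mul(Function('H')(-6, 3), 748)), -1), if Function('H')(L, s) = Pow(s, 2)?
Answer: Rational(1, 73674) ≈ 1.3573e-5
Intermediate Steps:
Pow(Add(66942, Mul(Function('H')(-6, 3), 748)), -1) = Pow(Add(66942, Mul(Pow(3, 2), 748)), -1) = Pow(Add(66942, Mul(9, 748)), -1) = Pow(Add(66942, 6732), -1) = Pow(73674, -1) = Rational(1, 73674)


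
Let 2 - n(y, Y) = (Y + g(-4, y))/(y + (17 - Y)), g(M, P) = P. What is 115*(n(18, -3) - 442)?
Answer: -1924525/38 ≈ -50645.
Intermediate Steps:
n(y, Y) = 2 - (Y + y)/(17 + y - Y) (n(y, Y) = 2 - (Y + y)/(y + (17 - Y)) = 2 - (Y + y)/(17 + y - Y))
115*(n(18, -3) - 442) = 115*((34 + 18 - 3*(-3))/(17 + 18 - 1*(-3)) - 442) = 115*((34 + 18 + 9)/(17 + 18 + 3) - 442) = 115*(61/38 - 442) = 115*(-16735/38) = -1924525/38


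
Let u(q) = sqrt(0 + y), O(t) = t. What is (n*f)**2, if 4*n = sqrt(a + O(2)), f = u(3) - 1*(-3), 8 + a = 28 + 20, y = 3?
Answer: 63/2 + 63*sqrt(3)/4 ≈ 58.780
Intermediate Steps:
a = 40 (a = -8 + (28 + 20) = -8 + 48 = 40)
u(q) = sqrt(3) (u(q) = sqrt(0 + 3) = sqrt(3))
f = 3 + sqrt(3) (f = sqrt(3) - 1*(-3) = sqrt(3) + 3 = 3 + sqrt(3) ≈ 4.7320)
n = sqrt(42)/4 (n = sqrt(40 + 2)/4 = sqrt(42)/4 ≈ 1.6202)
(n*f)**2 = ((sqrt(42)/4)*(3 + sqrt(3)))**2 = (sqrt(42)*(3 + sqrt(3))/4)**2 = 21*(3 + sqrt(3))**2/8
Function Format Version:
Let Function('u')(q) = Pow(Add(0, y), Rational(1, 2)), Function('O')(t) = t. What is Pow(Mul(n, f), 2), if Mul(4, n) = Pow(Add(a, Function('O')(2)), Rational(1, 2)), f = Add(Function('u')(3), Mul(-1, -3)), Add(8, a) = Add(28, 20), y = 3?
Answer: Add(Rational(63, 2), Mul(Rational(63, 4), Pow(3, Rational(1, 2)))) ≈ 58.780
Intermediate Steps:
a = 40 (a = Add(-8, Add(28, 20)) = Add(-8, 48) = 40)
Function('u')(q) = Pow(3, Rational(1, 2)) (Function('u')(q) = Pow(Add(0, 3), Rational(1, 2)) = Pow(3, Rational(1, 2)))
f = Add(3, Pow(3, Rational(1, 2))) (f = Add(Pow(3, Rational(1, 2)), Mul(-1, -3)) = Add(Pow(3, Rational(1, 2)), 3) = Add(3, Pow(3, Rational(1, 2))) ≈ 4.7320)
n = Mul(Rational(1, 4), Pow(42, Rational(1, 2))) (n = Mul(Rational(1, 4), Pow(Add(40, 2), Rational(1, 2))) = Mul(Rational(1, 4), Pow(42, Rational(1, 2))) ≈ 1.6202)
Pow(Mul(n, f), 2) = Pow(Mul(Mul(Rational(1, 4), Pow(42, Rational(1, 2))), Add(3, Pow(3, Rational(1, 2)))), 2) = Pow(Mul(Rational(1, 4), Pow(42, Rational(1, 2)), Add(3, Pow(3, Rational(1, 2)))), 2) = Mul(Rational(21, 8), Pow(Add(3, Pow(3, Rational(1, 2))), 2))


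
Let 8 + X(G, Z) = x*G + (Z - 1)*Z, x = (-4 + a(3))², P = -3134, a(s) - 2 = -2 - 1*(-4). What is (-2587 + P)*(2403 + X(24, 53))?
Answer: -29468871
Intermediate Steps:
a(s) = 4 (a(s) = 2 + (-2 - 1*(-4)) = 2 + (-2 + 4) = 2 + 2 = 4)
x = 0 (x = (-4 + 4)² = 0² = 0)
X(G, Z) = -8 + Z*(-1 + Z) (X(G, Z) = -8 + (0*G + (Z - 1)*Z) = -8 + (0 + (-1 + Z)*Z) = -8 + (0 + Z*(-1 + Z)) = -8 + Z*(-1 + Z))
(-2587 + P)*(2403 + X(24, 53)) = (-2587 - 3134)*(2403 + (-8 + 53² - 1*53)) = -5721*(2403 + (-8 + 2809 - 53)) = -5721*(2403 + 2748) = -5721*5151 = -29468871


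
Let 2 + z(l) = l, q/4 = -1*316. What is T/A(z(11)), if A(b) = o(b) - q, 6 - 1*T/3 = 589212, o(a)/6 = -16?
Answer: -883809/584 ≈ -1513.4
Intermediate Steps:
o(a) = -96 (o(a) = 6*(-16) = -96)
q = -1264 (q = 4*(-1*316) = 4*(-316) = -1264)
T = -1767618 (T = 18 - 3*589212 = 18 - 1767636 = -1767618)
z(l) = -2 + l
A(b) = 1168 (A(b) = -96 - 1*(-1264) = -96 + 1264 = 1168)
T/A(z(11)) = -1767618/1168 = -1767618*1/1168 = -883809/584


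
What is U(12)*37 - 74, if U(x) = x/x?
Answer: -37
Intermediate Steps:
U(x) = 1
U(12)*37 - 74 = 1*37 - 74 = 37 - 74 = -37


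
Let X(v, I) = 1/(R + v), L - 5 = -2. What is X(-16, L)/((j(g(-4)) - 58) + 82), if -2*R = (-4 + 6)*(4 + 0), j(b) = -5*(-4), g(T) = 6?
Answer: -1/880 ≈ -0.0011364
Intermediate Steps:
j(b) = 20
L = 3 (L = 5 - 2 = 3)
R = -4 (R = -(-4 + 6)*(4 + 0)/2 = -4 ≈ -4.0000)
X(v, I) = 1/(-4 + v)
X(-16, L)/((j(g(-4)) - 58) + 82) = 1/((-4 - 16)*((20 - 58) + 82)) = 1/((-20)*(-38 + 82)) = -1/20/44 = -1/20*1/44 = -1/880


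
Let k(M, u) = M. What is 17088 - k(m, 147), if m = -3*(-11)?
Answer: 17055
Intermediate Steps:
m = 33
17088 - k(m, 147) = 17088 - 1*33 = 17088 - 33 = 17055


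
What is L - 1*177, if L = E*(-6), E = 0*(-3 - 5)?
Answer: -177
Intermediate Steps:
E = 0 (E = 0*(-8) = 0)
L = 0 (L = 0*(-6) = 0)
L - 1*177 = 0 - 1*177 = 0 - 177 = -177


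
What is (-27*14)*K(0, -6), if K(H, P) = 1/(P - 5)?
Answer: 378/11 ≈ 34.364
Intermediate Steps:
K(H, P) = 1/(-5 + P)
(-27*14)*K(0, -6) = (-27*14)/(-5 - 6) = -378/(-11) = -378*(-1/11) = 378/11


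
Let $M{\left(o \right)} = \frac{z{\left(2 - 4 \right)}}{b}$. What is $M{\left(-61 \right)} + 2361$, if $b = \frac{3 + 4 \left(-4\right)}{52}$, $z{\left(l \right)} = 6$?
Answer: $2337$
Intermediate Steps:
$b = - \frac{1}{4}$ ($b = \left(3 - 16\right) \frac{1}{52} = \left(-13\right) \frac{1}{52} = - \frac{1}{4} \approx -0.25$)
$M{\left(o \right)} = -24$ ($M{\left(o \right)} = \frac{6}{- \frac{1}{4}} = 6 \left(-4\right) = -24$)
$M{\left(-61 \right)} + 2361 = -24 + 2361 = 2337$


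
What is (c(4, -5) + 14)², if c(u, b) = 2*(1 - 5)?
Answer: 36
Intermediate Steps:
c(u, b) = -8 (c(u, b) = 2*(-4) = -8)
(c(4, -5) + 14)² = (-8 + 14)² = 6² = 36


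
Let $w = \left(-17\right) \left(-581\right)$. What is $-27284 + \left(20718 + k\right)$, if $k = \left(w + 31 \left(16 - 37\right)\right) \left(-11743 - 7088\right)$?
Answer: $-173741372$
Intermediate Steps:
$w = 9877$
$k = -173734806$ ($k = \left(9877 + 31 \left(16 - 37\right)\right) \left(-11743 - 7088\right) = \left(9877 + 31 \left(-21\right)\right) \left(-18831\right) = \left(9877 - 651\right) \left(-18831\right) = 9226 \left(-18831\right) = -173734806$)
$-27284 + \left(20718 + k\right) = -27284 + \left(20718 - 173734806\right) = -27284 - 173714088 = -173741372$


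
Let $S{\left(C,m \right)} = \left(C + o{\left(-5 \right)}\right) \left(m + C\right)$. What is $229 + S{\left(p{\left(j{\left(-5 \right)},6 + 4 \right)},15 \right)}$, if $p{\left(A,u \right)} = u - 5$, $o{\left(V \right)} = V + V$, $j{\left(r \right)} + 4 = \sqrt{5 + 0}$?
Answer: $129$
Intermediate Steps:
$j{\left(r \right)} = -4 + \sqrt{5}$ ($j{\left(r \right)} = -4 + \sqrt{5 + 0} = -4 + \sqrt{5}$)
$o{\left(V \right)} = 2 V$
$p{\left(A,u \right)} = -5 + u$
$S{\left(C,m \right)} = \left(-10 + C\right) \left(C + m\right)$ ($S{\left(C,m \right)} = \left(C + 2 \left(-5\right)\right) \left(m + C\right) = \left(C - 10\right) \left(C + m\right) = \left(-10 + C\right) \left(C + m\right)$)
$229 + S{\left(p{\left(j{\left(-5 \right)},6 + 4 \right)},15 \right)} = 229 - \left(150 - \left(-5 + \left(6 + 4\right)\right)^{2} + 10 \left(-5 + \left(6 + 4\right)\right) - \left(-5 + \left(6 + 4\right)\right) 15\right) = 229 - \left(150 - \left(-5 + 10\right)^{2} + 10 \left(-5 + 10\right) - \left(-5 + 10\right) 15\right) = 229 + \left(5^{2} - 50 - 150 + 5 \cdot 15\right) = 229 + \left(25 - 50 - 150 + 75\right) = 229 - 100 = 129$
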